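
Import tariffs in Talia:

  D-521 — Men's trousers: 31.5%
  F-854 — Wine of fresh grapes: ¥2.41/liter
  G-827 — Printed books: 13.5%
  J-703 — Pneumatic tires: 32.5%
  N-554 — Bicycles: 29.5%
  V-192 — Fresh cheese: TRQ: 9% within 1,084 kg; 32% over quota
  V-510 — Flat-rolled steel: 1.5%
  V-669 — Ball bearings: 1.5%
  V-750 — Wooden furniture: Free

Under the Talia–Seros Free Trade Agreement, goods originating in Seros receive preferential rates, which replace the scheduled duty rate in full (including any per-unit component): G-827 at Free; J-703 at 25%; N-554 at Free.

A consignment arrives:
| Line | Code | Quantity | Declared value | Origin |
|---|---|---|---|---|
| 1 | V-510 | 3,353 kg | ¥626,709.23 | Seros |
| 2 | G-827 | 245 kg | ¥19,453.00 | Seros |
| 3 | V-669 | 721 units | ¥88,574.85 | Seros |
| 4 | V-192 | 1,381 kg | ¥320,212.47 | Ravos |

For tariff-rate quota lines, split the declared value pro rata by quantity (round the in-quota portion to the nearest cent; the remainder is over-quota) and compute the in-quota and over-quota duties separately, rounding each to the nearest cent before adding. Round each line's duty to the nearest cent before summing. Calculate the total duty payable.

Line 1 (V-510, Seros, 3,353 kg, ¥626,709.23):
Base rate for V-510 is 1.5%.
Origin Seros is the FTA partner but V-510 is not on the preference list; base rate stands.
Duty = ¥626,709.23 × 1.5% = ¥9,400.64.
Line 2 (G-827, Seros, 245 kg, ¥19,453.00):
Base rate for G-827 is 13.5%.
Origin Seros qualifies under the Talia–Seros agreement and G-827 is covered: preferential rate Free applies instead.
Duty = ¥19,453.00 × 0% = ¥0.00.
Line 3 (V-669, Seros, 721 units, ¥88,574.85):
Base rate for V-669 is 1.5%.
Origin Seros is the FTA partner but V-669 is not on the preference list; base rate stands.
Duty = ¥88,574.85 × 1.5% = ¥1,328.62.
Line 4 (V-192, Ravos, 1,381 kg, ¥320,212.47):
Code V-192 is under a tariff-rate quota (threshold 1,084 kg). In-quota: 1,084 kg at 9%; over-quota: 297 kg at 32%.
Pro-rata value split: in-quota = ¥320,212.47 × 1,084/1,381 = ¥251,347.08; over-quota = ¥320,212.47 − ¥251,347.08 = ¥68,865.39.
In-quota duty = ¥251,347.08 × 9% = ¥22,621.24. Over-quota duty = ¥68,865.39 × 32% = ¥22,036.92.
Line duty = ¥22,621.24 + ¥22,036.92 = ¥44,658.16.
Total = ¥9,400.64 + ¥0.00 + ¥1,328.62 + ¥44,658.16 = ¥55,387.42.

¥55,387.42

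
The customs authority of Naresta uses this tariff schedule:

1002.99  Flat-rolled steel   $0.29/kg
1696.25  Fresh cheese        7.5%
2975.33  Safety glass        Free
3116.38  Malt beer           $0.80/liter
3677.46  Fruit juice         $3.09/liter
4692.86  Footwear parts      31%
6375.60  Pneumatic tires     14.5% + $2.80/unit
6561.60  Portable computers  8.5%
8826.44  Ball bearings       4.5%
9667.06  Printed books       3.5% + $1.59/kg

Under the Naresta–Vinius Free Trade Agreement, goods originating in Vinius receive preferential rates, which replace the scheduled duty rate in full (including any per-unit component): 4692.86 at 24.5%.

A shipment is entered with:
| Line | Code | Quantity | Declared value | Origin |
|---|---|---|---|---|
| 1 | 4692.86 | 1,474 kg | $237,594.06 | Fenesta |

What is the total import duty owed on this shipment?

Line 1 (4692.86, Fenesta, 1,474 kg, $237,594.06):
Base rate for 4692.86 is 31%.
4692.86 has an FTA preferential rate, but origin Fenesta is not Vinius; base rate stands.
Duty = $237,594.06 × 31% = $73,654.16.

$73,654.16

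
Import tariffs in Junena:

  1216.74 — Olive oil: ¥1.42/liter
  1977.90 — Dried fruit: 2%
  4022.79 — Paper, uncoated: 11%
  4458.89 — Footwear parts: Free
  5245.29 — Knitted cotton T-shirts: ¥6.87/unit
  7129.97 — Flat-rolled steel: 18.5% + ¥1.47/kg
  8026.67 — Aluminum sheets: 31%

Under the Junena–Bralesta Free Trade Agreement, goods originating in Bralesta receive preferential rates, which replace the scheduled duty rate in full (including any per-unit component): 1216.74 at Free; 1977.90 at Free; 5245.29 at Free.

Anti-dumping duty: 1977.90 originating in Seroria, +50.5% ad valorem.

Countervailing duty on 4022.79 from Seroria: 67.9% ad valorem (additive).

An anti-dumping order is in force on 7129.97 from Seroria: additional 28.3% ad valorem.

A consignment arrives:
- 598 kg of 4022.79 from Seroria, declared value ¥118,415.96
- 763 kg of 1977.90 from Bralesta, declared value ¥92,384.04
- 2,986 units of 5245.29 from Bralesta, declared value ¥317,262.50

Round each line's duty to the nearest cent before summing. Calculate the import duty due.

¥93,430.19

Line 1 (4022.79, Seroria, 598 kg, ¥118,415.96):
Base rate for 4022.79 is 11%.
Additional duty on 4022.79 from Seroria: +67.9%. Applied ad valorem rate: 11% + 67.9% = 78.9%.
Duty = ¥118,415.96 × 78.9% = ¥93,430.19.
Line 2 (1977.90, Bralesta, 763 kg, ¥92,384.04):
Base rate for 1977.90 is 2%.
Origin Bralesta qualifies under the Junena–Bralesta agreement and 1977.90 is covered: preferential rate Free applies instead.
The additional-duty order on 1977.90 targets Seroria, not Bralesta; it does not apply.
Duty = ¥92,384.04 × 0% = ¥0.00.
Line 3 (5245.29, Bralesta, 2,986 units, ¥317,262.50):
Base rate for 5245.29 is ¥6.87/unit.
Origin Bralesta qualifies under the Junena–Bralesta agreement and 5245.29 is covered: preferential rate Free applies instead.
Duty = ¥317,262.50 × 0% = ¥0.00.
Total = ¥93,430.19 + ¥0.00 + ¥0.00 = ¥93,430.19.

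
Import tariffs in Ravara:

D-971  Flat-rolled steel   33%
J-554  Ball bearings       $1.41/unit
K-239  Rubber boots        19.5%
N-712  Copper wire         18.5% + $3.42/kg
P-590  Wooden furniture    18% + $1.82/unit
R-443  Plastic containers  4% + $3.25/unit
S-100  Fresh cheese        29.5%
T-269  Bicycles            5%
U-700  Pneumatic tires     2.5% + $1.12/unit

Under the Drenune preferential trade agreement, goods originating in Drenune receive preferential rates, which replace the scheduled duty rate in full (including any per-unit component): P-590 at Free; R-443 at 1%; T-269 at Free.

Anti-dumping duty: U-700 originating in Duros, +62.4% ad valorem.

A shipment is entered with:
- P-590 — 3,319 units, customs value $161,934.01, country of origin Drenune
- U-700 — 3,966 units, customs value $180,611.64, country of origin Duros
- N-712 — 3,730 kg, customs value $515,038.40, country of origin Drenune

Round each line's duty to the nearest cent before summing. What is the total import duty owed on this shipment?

Line 1 (P-590, Drenune, 3,319 units, $161,934.01):
Base rate for P-590 is 18% + $1.82/unit.
Origin Drenune qualifies under the Ravara–Drenune agreement and P-590 is covered: preferential rate Free applies instead.
Duty = $161,934.01 × 0% = $0.00.
Line 2 (U-700, Duros, 3,966 units, $180,611.64):
Base rate for U-700 is 2.5% + $1.12/unit.
Additional duty on U-700 from Duros: +62.4%. Applied ad valorem rate: 2.5% + 62.4% = 64.9%.
Duty = $180,611.64 × 64.9% + 3,966 × $1.12 = $121,658.87.
Line 3 (N-712, Drenune, 3,730 kg, $515,038.40):
Base rate for N-712 is 18.5% + $3.42/kg.
Origin Drenune is the FTA partner but N-712 is not on the preference list; base rate stands.
Duty = $515,038.40 × 18.5% + 3,730 × $3.42 = $108,038.70.
Total = $0.00 + $121,658.87 + $108,038.70 = $229,697.57.

$229,697.57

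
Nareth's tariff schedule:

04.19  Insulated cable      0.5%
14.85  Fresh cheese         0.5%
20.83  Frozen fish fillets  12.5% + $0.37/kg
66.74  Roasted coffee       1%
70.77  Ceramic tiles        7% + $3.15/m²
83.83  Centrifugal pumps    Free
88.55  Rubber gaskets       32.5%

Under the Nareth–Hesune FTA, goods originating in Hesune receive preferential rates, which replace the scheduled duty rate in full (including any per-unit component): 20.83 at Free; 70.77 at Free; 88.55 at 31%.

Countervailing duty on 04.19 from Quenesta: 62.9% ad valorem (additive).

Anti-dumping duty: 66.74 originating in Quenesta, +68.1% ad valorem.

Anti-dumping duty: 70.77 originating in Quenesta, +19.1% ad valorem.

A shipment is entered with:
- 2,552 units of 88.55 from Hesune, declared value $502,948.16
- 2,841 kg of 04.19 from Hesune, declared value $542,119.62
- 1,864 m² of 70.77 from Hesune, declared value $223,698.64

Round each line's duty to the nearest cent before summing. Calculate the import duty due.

$158,624.53

Line 1 (88.55, Hesune, 2,552 units, $502,948.16):
Base rate for 88.55 is 32.5%.
Origin Hesune qualifies under the Nareth–Hesune agreement and 88.55 is covered: preferential rate 31% applies instead.
Duty = $502,948.16 × 31% = $155,913.93.
Line 2 (04.19, Hesune, 2,841 kg, $542,119.62):
Base rate for 04.19 is 0.5%.
Origin Hesune is the FTA partner but 04.19 is not on the preference list; base rate stands.
The additional-duty order on 04.19 targets Quenesta, not Hesune; it does not apply.
Duty = $542,119.62 × 0.5% = $2,710.60.
Line 3 (70.77, Hesune, 1,864 m², $223,698.64):
Base rate for 70.77 is 7% + $3.15/m².
Origin Hesune qualifies under the Nareth–Hesune agreement and 70.77 is covered: preferential rate Free applies instead.
The additional-duty order on 70.77 targets Quenesta, not Hesune; it does not apply.
Duty = $223,698.64 × 0% = $0.00.
Total = $155,913.93 + $2,710.60 + $0.00 = $158,624.53.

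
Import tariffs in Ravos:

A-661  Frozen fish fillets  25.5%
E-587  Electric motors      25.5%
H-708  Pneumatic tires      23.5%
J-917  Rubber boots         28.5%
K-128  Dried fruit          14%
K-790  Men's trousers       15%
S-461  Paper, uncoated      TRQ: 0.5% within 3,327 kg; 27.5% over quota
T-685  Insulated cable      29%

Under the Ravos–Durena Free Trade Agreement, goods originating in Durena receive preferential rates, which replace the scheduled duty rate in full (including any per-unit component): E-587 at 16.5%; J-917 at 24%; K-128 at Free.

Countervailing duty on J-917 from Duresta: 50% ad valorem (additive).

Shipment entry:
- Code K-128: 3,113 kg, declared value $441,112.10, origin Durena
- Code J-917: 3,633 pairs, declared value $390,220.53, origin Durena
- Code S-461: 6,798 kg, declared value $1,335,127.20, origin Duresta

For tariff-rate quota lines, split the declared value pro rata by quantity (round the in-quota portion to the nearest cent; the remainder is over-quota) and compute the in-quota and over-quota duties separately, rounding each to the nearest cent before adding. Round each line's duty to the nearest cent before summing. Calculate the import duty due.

Line 1 (K-128, Durena, 3,113 kg, $441,112.10):
Base rate for K-128 is 14%.
Origin Durena qualifies under the Ravos–Durena agreement and K-128 is covered: preferential rate Free applies instead.
Duty = $441,112.10 × 0% = $0.00.
Line 2 (J-917, Durena, 3,633 pairs, $390,220.53):
Base rate for J-917 is 28.5%.
Origin Durena qualifies under the Ravos–Durena agreement and J-917 is covered: preferential rate 24% applies instead.
The additional-duty order on J-917 targets Duresta, not Durena; it does not apply.
Duty = $390,220.53 × 24% = $93,652.93.
Line 3 (S-461, Duresta, 6,798 kg, $1,335,127.20):
Code S-461 is under a tariff-rate quota (threshold 3,327 kg). In-quota: 3,327 kg at 0.5%; over-quota: 3,471 kg at 27.5%.
Pro-rata value split: in-quota = $1,335,127.20 × 3,327/6,798 = $653,422.80; over-quota = $1,335,127.20 − $653,422.80 = $681,704.40.
In-quota duty = $653,422.80 × 0.5% = $3,267.11. Over-quota duty = $681,704.40 × 27.5% = $187,468.71.
Line duty = $3,267.11 + $187,468.71 = $190,735.82.
Total = $0.00 + $93,652.93 + $190,735.82 = $284,388.75.

$284,388.75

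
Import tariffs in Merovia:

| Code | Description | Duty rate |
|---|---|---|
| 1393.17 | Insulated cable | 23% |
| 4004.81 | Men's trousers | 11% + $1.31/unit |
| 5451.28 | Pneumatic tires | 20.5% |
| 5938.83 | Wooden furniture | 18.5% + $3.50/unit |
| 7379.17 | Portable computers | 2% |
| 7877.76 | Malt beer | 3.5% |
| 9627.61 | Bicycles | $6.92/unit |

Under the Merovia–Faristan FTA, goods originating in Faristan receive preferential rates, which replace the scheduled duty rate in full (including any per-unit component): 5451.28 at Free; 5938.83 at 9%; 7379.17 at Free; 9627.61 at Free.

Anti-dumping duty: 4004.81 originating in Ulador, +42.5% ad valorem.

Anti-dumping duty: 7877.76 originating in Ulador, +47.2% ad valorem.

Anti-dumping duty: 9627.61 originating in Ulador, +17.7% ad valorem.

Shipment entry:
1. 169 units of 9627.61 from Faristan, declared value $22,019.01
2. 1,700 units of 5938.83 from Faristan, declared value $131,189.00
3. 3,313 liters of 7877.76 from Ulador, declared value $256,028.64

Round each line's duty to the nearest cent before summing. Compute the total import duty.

Line 1 (9627.61, Faristan, 169 units, $22,019.01):
Base rate for 9627.61 is $6.92/unit.
Origin Faristan qualifies under the Merovia–Faristan agreement and 9627.61 is covered: preferential rate Free applies instead.
The additional-duty order on 9627.61 targets Ulador, not Faristan; it does not apply.
Duty = $22,019.01 × 0% = $0.00.
Line 2 (5938.83, Faristan, 1,700 units, $131,189.00):
Base rate for 5938.83 is 18.5% + $3.50/unit.
Origin Faristan qualifies under the Merovia–Faristan agreement and 5938.83 is covered: preferential rate 9% applies instead.
Duty = $131,189.00 × 9% = $11,807.01.
Line 3 (7877.76, Ulador, 3,313 liters, $256,028.64):
Base rate for 7877.76 is 3.5%.
Additional duty on 7877.76 from Ulador: +47.2%. Applied ad valorem rate: 3.5% + 47.2% = 50.7%.
Duty = $256,028.64 × 50.7% = $129,806.52.
Total = $0.00 + $11,807.01 + $129,806.52 = $141,613.53.

$141,613.53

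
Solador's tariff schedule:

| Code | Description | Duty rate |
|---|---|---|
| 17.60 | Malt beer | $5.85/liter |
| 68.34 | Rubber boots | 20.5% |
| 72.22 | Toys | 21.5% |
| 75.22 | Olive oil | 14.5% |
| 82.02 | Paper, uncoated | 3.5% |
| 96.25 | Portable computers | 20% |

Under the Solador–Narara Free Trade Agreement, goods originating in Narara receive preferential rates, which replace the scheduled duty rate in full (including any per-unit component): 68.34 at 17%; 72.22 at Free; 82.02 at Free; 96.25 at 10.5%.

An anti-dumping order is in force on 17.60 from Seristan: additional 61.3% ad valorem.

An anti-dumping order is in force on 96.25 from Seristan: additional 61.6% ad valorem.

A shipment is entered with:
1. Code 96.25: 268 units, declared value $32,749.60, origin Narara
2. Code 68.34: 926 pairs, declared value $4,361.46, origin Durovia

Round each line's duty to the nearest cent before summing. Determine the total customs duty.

Line 1 (96.25, Narara, 268 units, $32,749.60):
Base rate for 96.25 is 20%.
Origin Narara qualifies under the Solador–Narara agreement and 96.25 is covered: preferential rate 10.5% applies instead.
The additional-duty order on 96.25 targets Seristan, not Narara; it does not apply.
Duty = $32,749.60 × 10.5% = $3,438.71.
Line 2 (68.34, Durovia, 926 pairs, $4,361.46):
Base rate for 68.34 is 20.5%.
68.34 has an FTA preferential rate, but origin Durovia is not Narara; base rate stands.
Duty = $4,361.46 × 20.5% = $894.10.
Total = $3,438.71 + $894.10 = $4,332.81.

$4,332.81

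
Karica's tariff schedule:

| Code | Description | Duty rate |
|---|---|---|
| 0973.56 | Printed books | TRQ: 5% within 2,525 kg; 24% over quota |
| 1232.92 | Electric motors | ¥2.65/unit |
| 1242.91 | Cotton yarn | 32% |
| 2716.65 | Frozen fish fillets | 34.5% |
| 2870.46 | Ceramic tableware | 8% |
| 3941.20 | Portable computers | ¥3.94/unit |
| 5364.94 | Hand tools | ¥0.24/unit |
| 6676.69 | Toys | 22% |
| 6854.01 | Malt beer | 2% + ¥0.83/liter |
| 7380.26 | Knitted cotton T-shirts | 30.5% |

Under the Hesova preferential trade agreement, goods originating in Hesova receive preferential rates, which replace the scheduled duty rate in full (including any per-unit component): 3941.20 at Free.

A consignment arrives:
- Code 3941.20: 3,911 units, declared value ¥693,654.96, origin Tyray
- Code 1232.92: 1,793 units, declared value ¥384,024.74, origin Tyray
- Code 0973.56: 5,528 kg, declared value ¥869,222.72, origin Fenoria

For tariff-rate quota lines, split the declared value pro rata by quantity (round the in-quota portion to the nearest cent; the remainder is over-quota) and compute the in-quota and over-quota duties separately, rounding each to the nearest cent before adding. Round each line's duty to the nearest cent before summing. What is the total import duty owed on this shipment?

Line 1 (3941.20, Tyray, 3,911 units, ¥693,654.96):
Base rate for 3941.20 is ¥3.94/unit.
3941.20 has an FTA preferential rate, but origin Tyray is not Hesova; base rate stands.
Duty = 3,911 × ¥3.94 = ¥15,409.34.
Line 2 (1232.92, Tyray, 1,793 units, ¥384,024.74):
Base rate for 1232.92 is ¥2.65/unit.
Duty = 1,793 × ¥2.65 = ¥4,751.45.
Line 3 (0973.56, Fenoria, 5,528 kg, ¥869,222.72):
Code 0973.56 is under a tariff-rate quota (threshold 2,525 kg). In-quota: 2,525 kg at 5%; over-quota: 3,003 kg at 24%.
Pro-rata value split: in-quota = ¥869,222.72 × 2,525/5,528 = ¥397,031.00; over-quota = ¥869,222.72 − ¥397,031.00 = ¥472,191.72.
In-quota duty = ¥397,031.00 × 5% = ¥19,851.55. Over-quota duty = ¥472,191.72 × 24% = ¥113,326.01.
Line duty = ¥19,851.55 + ¥113,326.01 = ¥133,177.56.
Total = ¥15,409.34 + ¥4,751.45 + ¥133,177.56 = ¥153,338.35.

¥153,338.35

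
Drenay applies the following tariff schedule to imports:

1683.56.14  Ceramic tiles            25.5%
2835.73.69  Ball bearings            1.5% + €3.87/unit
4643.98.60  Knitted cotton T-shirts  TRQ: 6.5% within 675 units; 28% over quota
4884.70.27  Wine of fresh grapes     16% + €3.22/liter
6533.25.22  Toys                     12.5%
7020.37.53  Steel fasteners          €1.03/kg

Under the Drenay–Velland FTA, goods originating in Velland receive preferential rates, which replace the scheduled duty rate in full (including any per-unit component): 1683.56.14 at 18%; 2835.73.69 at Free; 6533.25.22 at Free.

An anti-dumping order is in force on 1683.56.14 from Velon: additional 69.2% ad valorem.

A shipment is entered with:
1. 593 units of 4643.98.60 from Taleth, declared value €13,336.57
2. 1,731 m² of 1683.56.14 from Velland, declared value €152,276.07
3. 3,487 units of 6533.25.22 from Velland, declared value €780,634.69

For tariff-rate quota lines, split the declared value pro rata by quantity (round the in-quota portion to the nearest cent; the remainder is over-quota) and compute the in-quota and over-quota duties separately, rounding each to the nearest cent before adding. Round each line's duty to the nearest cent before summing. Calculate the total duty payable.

€28,276.57

Line 1 (4643.98.60, Taleth, 593 units, €13,336.57):
Code 4643.98.60 is under a tariff-rate quota (threshold 675 units). Quantity 593 units is within the quota, so the in-quota rate 6.5% applies to the full value.
Duty = €13,336.57 × 6.5% = €866.88.
Line 2 (1683.56.14, Velland, 1,731 m², €152,276.07):
Base rate for 1683.56.14 is 25.5%.
Origin Velland qualifies under the Drenay–Velland agreement and 1683.56.14 is covered: preferential rate 18% applies instead.
The additional-duty order on 1683.56.14 targets Velon, not Velland; it does not apply.
Duty = €152,276.07 × 18% = €27,409.69.
Line 3 (6533.25.22, Velland, 3,487 units, €780,634.69):
Base rate for 6533.25.22 is 12.5%.
Origin Velland qualifies under the Drenay–Velland agreement and 6533.25.22 is covered: preferential rate Free applies instead.
Duty = €780,634.69 × 0% = €0.00.
Total = €866.88 + €27,409.69 + €0.00 = €28,276.57.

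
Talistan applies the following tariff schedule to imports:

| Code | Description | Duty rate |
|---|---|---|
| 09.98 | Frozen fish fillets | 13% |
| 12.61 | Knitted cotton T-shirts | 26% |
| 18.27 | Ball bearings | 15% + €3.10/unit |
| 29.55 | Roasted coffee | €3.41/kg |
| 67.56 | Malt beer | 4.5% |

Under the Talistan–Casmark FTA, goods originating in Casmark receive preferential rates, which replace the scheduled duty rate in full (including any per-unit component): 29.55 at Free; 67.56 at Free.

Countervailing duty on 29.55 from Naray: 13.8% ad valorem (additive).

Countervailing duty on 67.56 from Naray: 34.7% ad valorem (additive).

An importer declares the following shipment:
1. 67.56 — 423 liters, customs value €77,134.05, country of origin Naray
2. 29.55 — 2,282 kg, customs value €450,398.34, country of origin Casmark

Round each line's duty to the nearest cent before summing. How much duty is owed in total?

€30,236.55

Line 1 (67.56, Naray, 423 liters, €77,134.05):
Base rate for 67.56 is 4.5%.
67.56 has an FTA preferential rate, but origin Naray is not Casmark; base rate stands.
Additional duty on 67.56 from Naray: +34.7%. Applied ad valorem rate: 4.5% + 34.7% = 39.2%.
Duty = €77,134.05 × 39.2% = €30,236.55.
Line 2 (29.55, Casmark, 2,282 kg, €450,398.34):
Base rate for 29.55 is €3.41/kg.
Origin Casmark qualifies under the Talistan–Casmark agreement and 29.55 is covered: preferential rate Free applies instead.
The additional-duty order on 29.55 targets Naray, not Casmark; it does not apply.
Duty = €450,398.34 × 0% = €0.00.
Total = €30,236.55 + €0.00 = €30,236.55.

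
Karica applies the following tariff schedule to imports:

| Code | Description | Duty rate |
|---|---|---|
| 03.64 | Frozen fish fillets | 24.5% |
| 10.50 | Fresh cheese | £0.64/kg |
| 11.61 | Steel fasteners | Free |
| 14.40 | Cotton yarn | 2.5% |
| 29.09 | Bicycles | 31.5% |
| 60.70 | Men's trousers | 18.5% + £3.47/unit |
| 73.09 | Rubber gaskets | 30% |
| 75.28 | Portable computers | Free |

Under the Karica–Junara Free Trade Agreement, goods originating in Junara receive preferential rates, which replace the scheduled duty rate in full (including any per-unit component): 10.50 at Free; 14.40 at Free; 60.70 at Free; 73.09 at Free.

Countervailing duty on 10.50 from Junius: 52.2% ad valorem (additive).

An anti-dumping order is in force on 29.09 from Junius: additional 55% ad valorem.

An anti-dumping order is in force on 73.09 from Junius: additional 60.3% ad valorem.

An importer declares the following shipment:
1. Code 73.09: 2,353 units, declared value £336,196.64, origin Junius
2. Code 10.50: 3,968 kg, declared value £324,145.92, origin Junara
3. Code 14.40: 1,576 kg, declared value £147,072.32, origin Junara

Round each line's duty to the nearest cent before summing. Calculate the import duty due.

Line 1 (73.09, Junius, 2,353 units, £336,196.64):
Base rate for 73.09 is 30%.
73.09 has an FTA preferential rate, but origin Junius is not Junara; base rate stands.
Additional duty on 73.09 from Junius: +60.3%. Applied ad valorem rate: 30% + 60.3% = 90.3%.
Duty = £336,196.64 × 90.3% = £303,585.57.
Line 2 (10.50, Junara, 3,968 kg, £324,145.92):
Base rate for 10.50 is £0.64/kg.
Origin Junara qualifies under the Karica–Junara agreement and 10.50 is covered: preferential rate Free applies instead.
The additional-duty order on 10.50 targets Junius, not Junara; it does not apply.
Duty = £324,145.92 × 0% = £0.00.
Line 3 (14.40, Junara, 1,576 kg, £147,072.32):
Base rate for 14.40 is 2.5%.
Origin Junara qualifies under the Karica–Junara agreement and 14.40 is covered: preferential rate Free applies instead.
Duty = £147,072.32 × 0% = £0.00.
Total = £303,585.57 + £0.00 + £0.00 = £303,585.57.

£303,585.57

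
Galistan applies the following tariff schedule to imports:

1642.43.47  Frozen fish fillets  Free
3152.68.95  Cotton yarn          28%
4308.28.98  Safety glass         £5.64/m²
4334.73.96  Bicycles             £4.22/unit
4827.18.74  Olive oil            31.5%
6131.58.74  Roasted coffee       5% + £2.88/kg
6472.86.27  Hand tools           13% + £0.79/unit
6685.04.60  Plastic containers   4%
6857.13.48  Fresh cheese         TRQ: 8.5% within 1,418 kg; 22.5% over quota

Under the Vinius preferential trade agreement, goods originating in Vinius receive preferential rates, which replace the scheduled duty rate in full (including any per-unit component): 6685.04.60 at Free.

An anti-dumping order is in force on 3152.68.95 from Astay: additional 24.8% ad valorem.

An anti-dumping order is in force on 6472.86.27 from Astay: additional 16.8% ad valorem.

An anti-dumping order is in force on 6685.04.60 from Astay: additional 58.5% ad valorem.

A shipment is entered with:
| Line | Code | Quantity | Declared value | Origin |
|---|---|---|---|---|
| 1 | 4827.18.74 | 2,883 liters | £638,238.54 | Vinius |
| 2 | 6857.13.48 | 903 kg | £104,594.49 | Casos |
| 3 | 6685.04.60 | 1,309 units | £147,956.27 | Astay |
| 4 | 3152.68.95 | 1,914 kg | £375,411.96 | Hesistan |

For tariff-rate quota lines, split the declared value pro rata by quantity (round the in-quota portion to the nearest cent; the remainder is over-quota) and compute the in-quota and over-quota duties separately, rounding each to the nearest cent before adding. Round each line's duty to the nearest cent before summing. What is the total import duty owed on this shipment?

£407,523.69

Line 1 (4827.18.74, Vinius, 2,883 liters, £638,238.54):
Base rate for 4827.18.74 is 31.5%.
Origin Vinius is the FTA partner but 4827.18.74 is not on the preference list; base rate stands.
Duty = £638,238.54 × 31.5% = £201,045.14.
Line 2 (6857.13.48, Casos, 903 kg, £104,594.49):
Code 6857.13.48 is under a tariff-rate quota (threshold 1,418 kg). Quantity 903 kg is within the quota, so the in-quota rate 8.5% applies to the full value.
Duty = £104,594.49 × 8.5% = £8,890.53.
Line 3 (6685.04.60, Astay, 1,309 units, £147,956.27):
Base rate for 6685.04.60 is 4%.
6685.04.60 has an FTA preferential rate, but origin Astay is not Vinius; base rate stands.
Additional duty on 6685.04.60 from Astay: +58.5%. Applied ad valorem rate: 4% + 58.5% = 62.5%.
Duty = £147,956.27 × 62.5% = £92,472.67.
Line 4 (3152.68.95, Hesistan, 1,914 kg, £375,411.96):
Base rate for 3152.68.95 is 28%.
The additional-duty order on 3152.68.95 targets Astay, not Hesistan; it does not apply.
Duty = £375,411.96 × 28% = £105,115.35.
Total = £201,045.14 + £8,890.53 + £92,472.67 + £105,115.35 = £407,523.69.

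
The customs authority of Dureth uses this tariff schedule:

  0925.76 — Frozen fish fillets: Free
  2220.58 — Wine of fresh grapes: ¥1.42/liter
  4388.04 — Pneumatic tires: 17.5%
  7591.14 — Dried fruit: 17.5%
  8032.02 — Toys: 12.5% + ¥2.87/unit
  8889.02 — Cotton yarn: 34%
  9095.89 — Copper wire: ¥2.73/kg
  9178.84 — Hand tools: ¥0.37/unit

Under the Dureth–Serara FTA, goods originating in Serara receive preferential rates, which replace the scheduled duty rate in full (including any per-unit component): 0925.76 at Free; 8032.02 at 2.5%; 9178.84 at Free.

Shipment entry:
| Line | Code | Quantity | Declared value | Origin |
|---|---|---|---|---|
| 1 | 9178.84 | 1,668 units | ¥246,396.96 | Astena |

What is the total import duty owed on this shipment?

¥617.16

Line 1 (9178.84, Astena, 1,668 units, ¥246,396.96):
Base rate for 9178.84 is ¥0.37/unit.
9178.84 has an FTA preferential rate, but origin Astena is not Serara; base rate stands.
Duty = 1,668 × ¥0.37 = ¥617.16.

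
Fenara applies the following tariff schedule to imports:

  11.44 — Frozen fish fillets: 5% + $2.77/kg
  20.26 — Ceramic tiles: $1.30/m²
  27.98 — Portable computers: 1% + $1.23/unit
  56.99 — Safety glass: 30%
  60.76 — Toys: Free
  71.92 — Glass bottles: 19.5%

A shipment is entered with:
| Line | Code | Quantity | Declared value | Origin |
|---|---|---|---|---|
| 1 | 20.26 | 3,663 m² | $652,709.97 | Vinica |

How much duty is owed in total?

Line 1 (20.26, Vinica, 3,663 m², $652,709.97):
Base rate for 20.26 is $1.30/m².
Duty = 3,663 × $1.30 = $4,761.90.

$4,761.90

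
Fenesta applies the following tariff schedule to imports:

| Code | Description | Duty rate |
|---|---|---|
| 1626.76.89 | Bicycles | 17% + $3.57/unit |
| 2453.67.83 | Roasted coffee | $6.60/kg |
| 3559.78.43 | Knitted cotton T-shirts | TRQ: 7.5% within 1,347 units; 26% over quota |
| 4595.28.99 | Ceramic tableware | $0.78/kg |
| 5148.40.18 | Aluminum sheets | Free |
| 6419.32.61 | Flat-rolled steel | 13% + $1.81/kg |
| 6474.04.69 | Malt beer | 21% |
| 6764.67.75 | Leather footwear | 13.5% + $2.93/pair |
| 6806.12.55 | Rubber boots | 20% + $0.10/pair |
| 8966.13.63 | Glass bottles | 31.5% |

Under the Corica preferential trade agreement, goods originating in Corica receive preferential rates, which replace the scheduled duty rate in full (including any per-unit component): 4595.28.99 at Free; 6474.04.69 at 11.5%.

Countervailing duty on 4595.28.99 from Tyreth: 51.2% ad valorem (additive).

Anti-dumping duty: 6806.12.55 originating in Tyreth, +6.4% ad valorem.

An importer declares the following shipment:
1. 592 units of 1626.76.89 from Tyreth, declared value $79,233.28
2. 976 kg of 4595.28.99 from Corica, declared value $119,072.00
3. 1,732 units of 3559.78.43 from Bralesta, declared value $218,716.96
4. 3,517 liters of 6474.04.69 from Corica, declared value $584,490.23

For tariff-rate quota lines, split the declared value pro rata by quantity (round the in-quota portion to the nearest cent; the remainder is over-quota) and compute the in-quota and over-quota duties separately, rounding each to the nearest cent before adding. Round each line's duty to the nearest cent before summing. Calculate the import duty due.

Line 1 (1626.76.89, Tyreth, 592 units, $79,233.28):
Base rate for 1626.76.89 is 17% + $3.57/unit.
Duty = $79,233.28 × 17% + 592 × $3.57 = $15,583.10.
Line 2 (4595.28.99, Corica, 976 kg, $119,072.00):
Base rate for 4595.28.99 is $0.78/kg.
Origin Corica qualifies under the Fenesta–Corica agreement and 4595.28.99 is covered: preferential rate Free applies instead.
The additional-duty order on 4595.28.99 targets Tyreth, not Corica; it does not apply.
Duty = $119,072.00 × 0% = $0.00.
Line 3 (3559.78.43, Bralesta, 1,732 units, $218,716.96):
Code 3559.78.43 is under a tariff-rate quota (threshold 1,347 units). In-quota: 1,347 units at 7.5%; over-quota: 385 units at 26%.
Pro-rata value split: in-quota = $218,716.96 × 1,347/1,732 = $170,099.16; over-quota = $218,716.96 − $170,099.16 = $48,617.80.
In-quota duty = $170,099.16 × 7.5% = $12,757.44. Over-quota duty = $48,617.80 × 26% = $12,640.63.
Line duty = $12,757.44 + $12,640.63 = $25,398.07.
Line 4 (6474.04.69, Corica, 3,517 liters, $584,490.23):
Base rate for 6474.04.69 is 21%.
Origin Corica qualifies under the Fenesta–Corica agreement and 6474.04.69 is covered: preferential rate 11.5% applies instead.
Duty = $584,490.23 × 11.5% = $67,216.38.
Total = $15,583.10 + $0.00 + $25,398.07 + $67,216.38 = $108,197.55.

$108,197.55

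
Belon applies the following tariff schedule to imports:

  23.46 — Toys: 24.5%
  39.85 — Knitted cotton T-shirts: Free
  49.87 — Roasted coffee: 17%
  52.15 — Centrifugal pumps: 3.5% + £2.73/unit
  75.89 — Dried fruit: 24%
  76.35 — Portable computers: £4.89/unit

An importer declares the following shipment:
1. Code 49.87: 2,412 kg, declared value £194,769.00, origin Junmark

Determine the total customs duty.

£33,110.73

Line 1 (49.87, Junmark, 2,412 kg, £194,769.00):
Base rate for 49.87 is 17%.
Duty = £194,769.00 × 17% = £33,110.73.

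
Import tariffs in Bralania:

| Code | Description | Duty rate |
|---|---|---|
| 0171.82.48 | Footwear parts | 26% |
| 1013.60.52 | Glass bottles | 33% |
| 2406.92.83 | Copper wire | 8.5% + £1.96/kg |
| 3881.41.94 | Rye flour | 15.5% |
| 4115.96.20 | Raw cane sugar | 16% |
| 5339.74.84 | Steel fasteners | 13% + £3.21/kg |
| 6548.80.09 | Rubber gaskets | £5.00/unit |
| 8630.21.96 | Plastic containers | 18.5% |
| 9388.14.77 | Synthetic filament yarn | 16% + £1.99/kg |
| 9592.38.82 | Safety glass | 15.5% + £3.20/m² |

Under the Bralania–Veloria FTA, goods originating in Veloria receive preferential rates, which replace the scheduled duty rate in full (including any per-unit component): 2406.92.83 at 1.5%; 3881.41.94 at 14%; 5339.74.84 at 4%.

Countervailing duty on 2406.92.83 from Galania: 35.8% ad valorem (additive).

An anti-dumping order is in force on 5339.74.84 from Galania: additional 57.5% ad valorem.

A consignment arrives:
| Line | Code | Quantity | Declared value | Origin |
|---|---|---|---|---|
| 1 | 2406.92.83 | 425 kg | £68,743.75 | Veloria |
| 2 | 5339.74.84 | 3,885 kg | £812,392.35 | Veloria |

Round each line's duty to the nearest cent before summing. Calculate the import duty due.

£33,526.85

Line 1 (2406.92.83, Veloria, 425 kg, £68,743.75):
Base rate for 2406.92.83 is 8.5% + £1.96/kg.
Origin Veloria qualifies under the Bralania–Veloria agreement and 2406.92.83 is covered: preferential rate 1.5% applies instead.
The additional-duty order on 2406.92.83 targets Galania, not Veloria; it does not apply.
Duty = £68,743.75 × 1.5% = £1,031.16.
Line 2 (5339.74.84, Veloria, 3,885 kg, £812,392.35):
Base rate for 5339.74.84 is 13% + £3.21/kg.
Origin Veloria qualifies under the Bralania–Veloria agreement and 5339.74.84 is covered: preferential rate 4% applies instead.
The additional-duty order on 5339.74.84 targets Galania, not Veloria; it does not apply.
Duty = £812,392.35 × 4% = £32,495.69.
Total = £1,031.16 + £32,495.69 = £33,526.85.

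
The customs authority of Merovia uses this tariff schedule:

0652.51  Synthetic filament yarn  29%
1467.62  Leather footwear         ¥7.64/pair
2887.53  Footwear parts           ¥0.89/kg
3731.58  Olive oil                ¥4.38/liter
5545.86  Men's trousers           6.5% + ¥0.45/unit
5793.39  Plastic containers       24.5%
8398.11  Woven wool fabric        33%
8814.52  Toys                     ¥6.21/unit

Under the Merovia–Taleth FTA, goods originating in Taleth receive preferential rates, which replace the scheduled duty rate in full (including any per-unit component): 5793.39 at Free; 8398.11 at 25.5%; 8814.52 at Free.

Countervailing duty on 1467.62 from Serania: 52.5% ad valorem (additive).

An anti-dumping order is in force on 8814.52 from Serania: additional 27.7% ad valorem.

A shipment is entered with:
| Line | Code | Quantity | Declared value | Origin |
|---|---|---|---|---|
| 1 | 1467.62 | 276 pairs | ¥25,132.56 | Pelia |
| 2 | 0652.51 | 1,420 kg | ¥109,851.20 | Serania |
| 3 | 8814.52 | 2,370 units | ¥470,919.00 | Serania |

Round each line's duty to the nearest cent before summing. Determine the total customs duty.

¥179,127.75

Line 1 (1467.62, Pelia, 276 pairs, ¥25,132.56):
Base rate for 1467.62 is ¥7.64/pair.
The additional-duty order on 1467.62 targets Serania, not Pelia; it does not apply.
Duty = 276 × ¥7.64 = ¥2,108.64.
Line 2 (0652.51, Serania, 1,420 kg, ¥109,851.20):
Base rate for 0652.51 is 29%.
Duty = ¥109,851.20 × 29% = ¥31,856.85.
Line 3 (8814.52, Serania, 2,370 units, ¥470,919.00):
Base rate for 8814.52 is ¥6.21/unit.
8814.52 has an FTA preferential rate, but origin Serania is not Taleth; base rate stands.
Additional duty on 8814.52 from Serania: +27.7% ad valorem. Applied ad valorem rate = 27.7%.
Duty = ¥470,919.00 × 27.7% + 2,370 × ¥6.21 = ¥145,162.26.
Total = ¥2,108.64 + ¥31,856.85 + ¥145,162.26 = ¥179,127.75.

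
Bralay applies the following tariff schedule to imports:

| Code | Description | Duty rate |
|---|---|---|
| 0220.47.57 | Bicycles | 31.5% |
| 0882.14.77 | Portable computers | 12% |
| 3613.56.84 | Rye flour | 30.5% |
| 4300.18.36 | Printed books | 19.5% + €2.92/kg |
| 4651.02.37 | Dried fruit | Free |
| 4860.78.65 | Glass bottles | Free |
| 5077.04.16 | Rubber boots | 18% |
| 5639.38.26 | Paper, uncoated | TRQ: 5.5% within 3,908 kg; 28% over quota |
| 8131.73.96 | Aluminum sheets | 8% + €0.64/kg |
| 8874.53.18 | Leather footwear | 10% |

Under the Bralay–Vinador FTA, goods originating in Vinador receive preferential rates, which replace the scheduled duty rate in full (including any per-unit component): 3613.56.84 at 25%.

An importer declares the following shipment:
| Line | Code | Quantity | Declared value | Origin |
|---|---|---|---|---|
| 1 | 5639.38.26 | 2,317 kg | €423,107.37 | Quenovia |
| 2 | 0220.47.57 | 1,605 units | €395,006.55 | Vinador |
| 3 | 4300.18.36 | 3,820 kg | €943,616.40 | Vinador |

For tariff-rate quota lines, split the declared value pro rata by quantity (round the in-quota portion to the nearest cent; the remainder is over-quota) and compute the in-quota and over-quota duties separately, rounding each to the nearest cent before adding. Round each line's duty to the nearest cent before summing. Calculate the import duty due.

Line 1 (5639.38.26, Quenovia, 2,317 kg, €423,107.37):
Code 5639.38.26 is under a tariff-rate quota (threshold 3,908 kg). Quantity 2,317 kg is within the quota, so the in-quota rate 5.5% applies to the full value.
Duty = €423,107.37 × 5.5% = €23,270.91.
Line 2 (0220.47.57, Vinador, 1,605 units, €395,006.55):
Base rate for 0220.47.57 is 31.5%.
Origin Vinador is the FTA partner but 0220.47.57 is not on the preference list; base rate stands.
Duty = €395,006.55 × 31.5% = €124,427.06.
Line 3 (4300.18.36, Vinador, 3,820 kg, €943,616.40):
Base rate for 4300.18.36 is 19.5% + €2.92/kg.
Origin Vinador is the FTA partner but 4300.18.36 is not on the preference list; base rate stands.
Duty = €943,616.40 × 19.5% + 3,820 × €2.92 = €195,159.60.
Total = €23,270.91 + €124,427.06 + €195,159.60 = €342,857.57.

€342,857.57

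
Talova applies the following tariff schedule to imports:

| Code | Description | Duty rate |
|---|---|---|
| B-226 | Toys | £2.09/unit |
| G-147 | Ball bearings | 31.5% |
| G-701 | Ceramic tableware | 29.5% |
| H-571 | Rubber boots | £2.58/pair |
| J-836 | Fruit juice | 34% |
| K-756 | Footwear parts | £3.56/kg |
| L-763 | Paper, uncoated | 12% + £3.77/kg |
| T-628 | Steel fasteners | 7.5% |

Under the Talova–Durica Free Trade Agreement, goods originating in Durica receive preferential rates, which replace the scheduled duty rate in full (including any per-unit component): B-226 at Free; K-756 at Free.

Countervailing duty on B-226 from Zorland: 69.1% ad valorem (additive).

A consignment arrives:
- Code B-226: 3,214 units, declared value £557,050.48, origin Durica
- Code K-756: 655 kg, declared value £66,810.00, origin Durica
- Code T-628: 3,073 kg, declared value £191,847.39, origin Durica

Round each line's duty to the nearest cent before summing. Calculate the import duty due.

Line 1 (B-226, Durica, 3,214 units, £557,050.48):
Base rate for B-226 is £2.09/unit.
Origin Durica qualifies under the Talova–Durica agreement and B-226 is covered: preferential rate Free applies instead.
The additional-duty order on B-226 targets Zorland, not Durica; it does not apply.
Duty = £557,050.48 × 0% = £0.00.
Line 2 (K-756, Durica, 655 kg, £66,810.00):
Base rate for K-756 is £3.56/kg.
Origin Durica qualifies under the Talova–Durica agreement and K-756 is covered: preferential rate Free applies instead.
Duty = £66,810.00 × 0% = £0.00.
Line 3 (T-628, Durica, 3,073 kg, £191,847.39):
Base rate for T-628 is 7.5%.
Origin Durica is the FTA partner but T-628 is not on the preference list; base rate stands.
Duty = £191,847.39 × 7.5% = £14,388.55.
Total = £0.00 + £0.00 + £14,388.55 = £14,388.55.

£14,388.55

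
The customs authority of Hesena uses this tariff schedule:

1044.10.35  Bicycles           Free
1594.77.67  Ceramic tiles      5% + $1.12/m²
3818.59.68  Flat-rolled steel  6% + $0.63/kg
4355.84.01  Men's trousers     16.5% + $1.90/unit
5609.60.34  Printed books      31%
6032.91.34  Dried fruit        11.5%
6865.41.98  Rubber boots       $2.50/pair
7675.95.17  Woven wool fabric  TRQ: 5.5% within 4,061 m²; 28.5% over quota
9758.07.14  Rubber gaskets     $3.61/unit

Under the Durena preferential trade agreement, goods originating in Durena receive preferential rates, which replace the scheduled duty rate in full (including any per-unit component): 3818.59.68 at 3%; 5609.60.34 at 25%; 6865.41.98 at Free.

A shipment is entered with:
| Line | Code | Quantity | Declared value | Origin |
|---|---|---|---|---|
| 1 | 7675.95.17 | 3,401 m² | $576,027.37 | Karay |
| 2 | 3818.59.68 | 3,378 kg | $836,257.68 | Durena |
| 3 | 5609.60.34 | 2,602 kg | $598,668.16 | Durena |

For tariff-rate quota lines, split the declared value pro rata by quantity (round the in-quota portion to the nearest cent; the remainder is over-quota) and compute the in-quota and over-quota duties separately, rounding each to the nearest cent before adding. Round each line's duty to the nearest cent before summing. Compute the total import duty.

$206,436.28

Line 1 (7675.95.17, Karay, 3,401 m², $576,027.37):
Code 7675.95.17 is under a tariff-rate quota (threshold 4,061 m²). Quantity 3,401 m² is within the quota, so the in-quota rate 5.5% applies to the full value.
Duty = $576,027.37 × 5.5% = $31,681.51.
Line 2 (3818.59.68, Durena, 3,378 kg, $836,257.68):
Base rate for 3818.59.68 is 6% + $0.63/kg.
Origin Durena qualifies under the Hesena–Durena agreement and 3818.59.68 is covered: preferential rate 3% applies instead.
Duty = $836,257.68 × 3% = $25,087.73.
Line 3 (5609.60.34, Durena, 2,602 kg, $598,668.16):
Base rate for 5609.60.34 is 31%.
Origin Durena qualifies under the Hesena–Durena agreement and 5609.60.34 is covered: preferential rate 25% applies instead.
Duty = $598,668.16 × 25% = $149,667.04.
Total = $31,681.51 + $25,087.73 + $149,667.04 = $206,436.28.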